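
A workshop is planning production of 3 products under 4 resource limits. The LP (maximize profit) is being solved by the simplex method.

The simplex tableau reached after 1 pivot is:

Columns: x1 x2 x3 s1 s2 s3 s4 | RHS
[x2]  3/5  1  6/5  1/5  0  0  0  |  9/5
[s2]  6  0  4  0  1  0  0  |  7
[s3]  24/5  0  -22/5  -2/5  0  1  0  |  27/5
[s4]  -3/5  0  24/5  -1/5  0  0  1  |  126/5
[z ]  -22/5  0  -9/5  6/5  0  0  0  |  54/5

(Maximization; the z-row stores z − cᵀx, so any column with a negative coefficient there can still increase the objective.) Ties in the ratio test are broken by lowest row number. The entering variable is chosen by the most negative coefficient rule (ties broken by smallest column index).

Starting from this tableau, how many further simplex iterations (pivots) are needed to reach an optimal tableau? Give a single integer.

pivot: x1 in, s3 out → z = 63/4
pivot: x3 in, s2 out → z = 1813/114
No improving column remains; optimal.

2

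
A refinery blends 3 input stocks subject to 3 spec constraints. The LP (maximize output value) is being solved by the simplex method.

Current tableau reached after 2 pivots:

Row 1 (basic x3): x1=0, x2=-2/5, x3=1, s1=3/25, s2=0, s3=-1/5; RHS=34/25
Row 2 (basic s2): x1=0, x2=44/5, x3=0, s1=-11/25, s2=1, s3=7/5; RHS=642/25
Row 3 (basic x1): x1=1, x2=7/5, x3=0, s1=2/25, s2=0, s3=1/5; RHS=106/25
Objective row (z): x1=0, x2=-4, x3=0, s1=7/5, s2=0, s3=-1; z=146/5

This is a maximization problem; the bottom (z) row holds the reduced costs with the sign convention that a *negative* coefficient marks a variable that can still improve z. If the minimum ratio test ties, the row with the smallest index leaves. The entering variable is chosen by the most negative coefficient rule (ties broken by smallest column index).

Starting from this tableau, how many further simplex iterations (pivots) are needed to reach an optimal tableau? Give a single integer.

pivot: x2 in, s2 out → z = 2248/55
pivot: s3 in, x2 out → z = 1664/35
No improving column remains; optimal.

2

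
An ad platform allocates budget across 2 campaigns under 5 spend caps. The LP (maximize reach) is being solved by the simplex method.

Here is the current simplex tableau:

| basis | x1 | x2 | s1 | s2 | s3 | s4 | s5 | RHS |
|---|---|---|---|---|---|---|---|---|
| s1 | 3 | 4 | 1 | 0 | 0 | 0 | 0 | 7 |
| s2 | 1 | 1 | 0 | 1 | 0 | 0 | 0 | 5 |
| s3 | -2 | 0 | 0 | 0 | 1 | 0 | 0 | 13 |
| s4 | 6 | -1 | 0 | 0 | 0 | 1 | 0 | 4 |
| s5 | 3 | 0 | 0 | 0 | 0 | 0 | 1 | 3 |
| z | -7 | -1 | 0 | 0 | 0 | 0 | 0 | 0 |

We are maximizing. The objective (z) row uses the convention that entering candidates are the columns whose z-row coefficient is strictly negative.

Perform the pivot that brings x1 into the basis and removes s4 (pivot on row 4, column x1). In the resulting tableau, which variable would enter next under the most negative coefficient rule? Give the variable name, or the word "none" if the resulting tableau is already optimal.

Pivot element 6. New z-row = old z-row − (-7)·(row 4/6).
Updated z-row coefficients: x1: 0, x2: -13/6, s1: 0, s2: 0, s3: 0, s4: 7/6, s5: 0.
The most negative is -13/6 in column x2, so x2 would enter next.

x2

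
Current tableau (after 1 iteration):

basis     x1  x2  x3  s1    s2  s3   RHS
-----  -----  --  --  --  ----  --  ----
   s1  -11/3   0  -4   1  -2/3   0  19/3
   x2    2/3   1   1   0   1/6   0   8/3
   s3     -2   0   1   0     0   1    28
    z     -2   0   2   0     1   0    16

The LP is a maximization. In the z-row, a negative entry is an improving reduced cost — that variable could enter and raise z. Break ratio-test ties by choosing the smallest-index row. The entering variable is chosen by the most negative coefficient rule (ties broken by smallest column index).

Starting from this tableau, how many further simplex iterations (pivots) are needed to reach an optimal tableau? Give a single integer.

pivot: x1 in, x2 out → z = 24
No improving column remains; optimal.

1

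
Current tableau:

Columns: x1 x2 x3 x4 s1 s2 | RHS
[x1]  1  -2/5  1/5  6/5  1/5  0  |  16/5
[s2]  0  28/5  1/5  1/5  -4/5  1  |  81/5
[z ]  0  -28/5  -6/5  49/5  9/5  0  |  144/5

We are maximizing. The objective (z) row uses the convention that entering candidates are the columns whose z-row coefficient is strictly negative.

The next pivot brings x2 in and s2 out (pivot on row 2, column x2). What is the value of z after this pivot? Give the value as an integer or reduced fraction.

45

Minimum ratio for x2: (81/5)/(28/5) = 81/28.
z changes by −(z-row coeff of x2)·ratio = −(-28/5)·(81/28) = 81/5.
New z = 144/5 + (81/5) = 45.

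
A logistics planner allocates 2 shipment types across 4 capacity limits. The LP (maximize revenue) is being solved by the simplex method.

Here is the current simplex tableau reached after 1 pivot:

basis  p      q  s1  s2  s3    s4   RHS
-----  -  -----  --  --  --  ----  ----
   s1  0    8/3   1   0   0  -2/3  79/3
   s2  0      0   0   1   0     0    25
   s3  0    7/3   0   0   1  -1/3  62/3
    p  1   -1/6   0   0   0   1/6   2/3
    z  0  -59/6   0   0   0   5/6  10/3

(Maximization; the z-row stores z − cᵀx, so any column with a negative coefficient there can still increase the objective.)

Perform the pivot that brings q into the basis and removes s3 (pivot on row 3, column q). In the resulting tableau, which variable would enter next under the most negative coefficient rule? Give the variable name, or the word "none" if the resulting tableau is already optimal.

s4

Pivot element 7/3. New z-row = old z-row − (-59/6)·(row 3/(7/3)).
Updated z-row coefficients: p: 0, q: 0, s1: 0, s2: 0, s3: 59/14, s4: -4/7.
The most negative is -4/7 in column s4, so s4 would enter next.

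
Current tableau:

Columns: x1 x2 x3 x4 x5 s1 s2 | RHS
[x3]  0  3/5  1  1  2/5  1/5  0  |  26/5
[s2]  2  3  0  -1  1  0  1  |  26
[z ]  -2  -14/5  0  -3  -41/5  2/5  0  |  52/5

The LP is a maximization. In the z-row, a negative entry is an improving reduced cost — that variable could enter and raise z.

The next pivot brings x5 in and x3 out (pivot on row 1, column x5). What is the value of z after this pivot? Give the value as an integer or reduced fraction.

Minimum ratio for x5: (26/5)/(2/5) = 13.
z changes by −(z-row coeff of x5)·ratio = −(-41/5)·13 = 533/5.
New z = 52/5 + (533/5) = 117.

117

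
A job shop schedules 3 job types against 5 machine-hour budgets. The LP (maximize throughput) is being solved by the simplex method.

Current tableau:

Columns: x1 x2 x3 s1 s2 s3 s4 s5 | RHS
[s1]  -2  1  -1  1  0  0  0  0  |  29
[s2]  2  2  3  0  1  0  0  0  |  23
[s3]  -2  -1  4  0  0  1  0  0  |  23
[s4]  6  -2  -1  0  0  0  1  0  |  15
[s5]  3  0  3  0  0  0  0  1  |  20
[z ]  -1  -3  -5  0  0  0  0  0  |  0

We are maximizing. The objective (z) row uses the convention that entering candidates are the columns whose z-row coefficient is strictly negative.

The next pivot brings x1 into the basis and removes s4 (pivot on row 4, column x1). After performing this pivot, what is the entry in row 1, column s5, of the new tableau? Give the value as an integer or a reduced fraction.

0

Pivot element is row 4, column x1: 6.
Normalize row 4: new (row 4, s5) = 0/6 = 0.
row 1 ← row 1 − (-2)·(new row 4): 0 − (-2)·0 = 0.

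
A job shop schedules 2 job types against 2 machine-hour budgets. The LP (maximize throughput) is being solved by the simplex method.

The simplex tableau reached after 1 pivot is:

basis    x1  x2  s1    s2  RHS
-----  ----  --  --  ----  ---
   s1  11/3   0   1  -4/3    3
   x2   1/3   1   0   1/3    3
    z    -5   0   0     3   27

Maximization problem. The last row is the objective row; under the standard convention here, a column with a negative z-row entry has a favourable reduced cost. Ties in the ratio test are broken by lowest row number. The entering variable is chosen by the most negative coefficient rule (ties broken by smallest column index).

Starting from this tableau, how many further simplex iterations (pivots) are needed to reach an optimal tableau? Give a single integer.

pivot: x1 in, s1 out → z = 342/11
No improving column remains; optimal.

1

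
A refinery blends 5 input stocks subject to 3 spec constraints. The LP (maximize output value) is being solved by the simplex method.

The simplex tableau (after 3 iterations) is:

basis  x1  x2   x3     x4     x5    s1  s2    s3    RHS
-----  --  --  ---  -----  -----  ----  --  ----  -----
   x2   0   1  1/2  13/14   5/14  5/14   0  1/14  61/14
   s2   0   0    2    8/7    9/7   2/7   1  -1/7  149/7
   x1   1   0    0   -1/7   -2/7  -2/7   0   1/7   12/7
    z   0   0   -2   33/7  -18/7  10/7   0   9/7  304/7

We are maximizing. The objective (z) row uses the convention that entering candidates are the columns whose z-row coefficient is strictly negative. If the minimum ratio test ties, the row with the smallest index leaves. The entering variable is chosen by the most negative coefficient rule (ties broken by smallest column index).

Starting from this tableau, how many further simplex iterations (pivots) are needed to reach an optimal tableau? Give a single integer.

pivot: x5 in, x2 out → z = 374/5
No improving column remains; optimal.

1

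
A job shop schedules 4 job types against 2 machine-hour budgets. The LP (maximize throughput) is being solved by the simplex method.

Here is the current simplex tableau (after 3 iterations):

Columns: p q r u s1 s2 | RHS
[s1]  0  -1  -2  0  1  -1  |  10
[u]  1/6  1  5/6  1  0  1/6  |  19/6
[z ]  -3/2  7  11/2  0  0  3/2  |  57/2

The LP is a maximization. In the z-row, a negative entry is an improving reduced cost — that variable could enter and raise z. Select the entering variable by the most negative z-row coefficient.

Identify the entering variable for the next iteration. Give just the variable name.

Objective-row coefficients: p: -3/2, q: 7, r: 11/2, u: 0, s1: 0, s2: 3/2.
The most negative is -3/2 in column p, so p enters.

p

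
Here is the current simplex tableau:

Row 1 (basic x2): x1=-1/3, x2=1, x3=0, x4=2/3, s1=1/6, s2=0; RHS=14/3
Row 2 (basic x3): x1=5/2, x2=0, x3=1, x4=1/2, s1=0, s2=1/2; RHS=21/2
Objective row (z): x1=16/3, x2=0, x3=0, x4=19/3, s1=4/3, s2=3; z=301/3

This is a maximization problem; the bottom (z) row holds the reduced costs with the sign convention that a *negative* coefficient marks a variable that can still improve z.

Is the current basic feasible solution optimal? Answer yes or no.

yes

No objective-row coefficient is strictly negative, so no entering variable exists; the tableau is optimal.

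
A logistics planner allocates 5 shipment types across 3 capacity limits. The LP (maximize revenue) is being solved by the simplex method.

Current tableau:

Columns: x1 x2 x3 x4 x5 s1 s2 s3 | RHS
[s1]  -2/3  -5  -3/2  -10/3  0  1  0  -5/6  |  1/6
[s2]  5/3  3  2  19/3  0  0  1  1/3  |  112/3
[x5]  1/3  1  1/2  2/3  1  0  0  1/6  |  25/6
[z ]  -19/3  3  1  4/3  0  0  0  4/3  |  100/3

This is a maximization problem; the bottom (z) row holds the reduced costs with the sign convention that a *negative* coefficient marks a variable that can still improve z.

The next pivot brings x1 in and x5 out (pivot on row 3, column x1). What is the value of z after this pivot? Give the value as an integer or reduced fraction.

Minimum ratio for x1: (25/6)/(1/3) = 25/2.
z changes by −(z-row coeff of x1)·ratio = −(-19/3)·(25/2) = 475/6.
New z = 100/3 + (475/6) = 225/2.

225/2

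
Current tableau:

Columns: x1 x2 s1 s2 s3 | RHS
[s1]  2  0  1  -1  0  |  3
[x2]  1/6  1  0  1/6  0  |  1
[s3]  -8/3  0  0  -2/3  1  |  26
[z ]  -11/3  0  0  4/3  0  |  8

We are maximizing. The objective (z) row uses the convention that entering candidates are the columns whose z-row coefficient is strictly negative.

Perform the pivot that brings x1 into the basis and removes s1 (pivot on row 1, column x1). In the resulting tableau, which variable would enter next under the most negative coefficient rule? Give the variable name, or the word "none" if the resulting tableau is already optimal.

s2

Pivot element 2. New z-row = old z-row − (-11/3)·(row 1/2).
Updated z-row coefficients: x1: 0, x2: 0, s1: 11/6, s2: -1/2, s3: 0.
The most negative is -1/2 in column s2, so s2 would enter next.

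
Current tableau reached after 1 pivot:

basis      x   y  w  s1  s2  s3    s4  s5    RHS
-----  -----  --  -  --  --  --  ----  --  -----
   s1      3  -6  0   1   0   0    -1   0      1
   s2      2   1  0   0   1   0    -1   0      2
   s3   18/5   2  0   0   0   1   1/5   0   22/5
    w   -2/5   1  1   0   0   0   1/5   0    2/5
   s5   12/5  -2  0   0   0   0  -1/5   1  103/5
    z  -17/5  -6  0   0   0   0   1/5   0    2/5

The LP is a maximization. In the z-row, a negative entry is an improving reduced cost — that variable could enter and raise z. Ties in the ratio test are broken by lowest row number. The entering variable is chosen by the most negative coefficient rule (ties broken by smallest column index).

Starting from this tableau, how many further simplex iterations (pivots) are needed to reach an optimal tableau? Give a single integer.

3

pivot: y in, w out → z = 14/5
pivot: x in, s2 out → z = 20/3
pivot: s4 in, s3 out → z = 43/6
No improving column remains; optimal.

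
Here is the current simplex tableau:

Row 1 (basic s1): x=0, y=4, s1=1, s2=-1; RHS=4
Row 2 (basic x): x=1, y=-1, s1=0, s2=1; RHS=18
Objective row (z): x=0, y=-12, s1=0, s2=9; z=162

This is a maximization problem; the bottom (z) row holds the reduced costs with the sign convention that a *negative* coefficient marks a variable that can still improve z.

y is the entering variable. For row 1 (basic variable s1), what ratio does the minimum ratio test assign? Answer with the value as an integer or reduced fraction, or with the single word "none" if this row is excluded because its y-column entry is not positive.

1

Ratio = RHS / (y entry) = 4 / 4 = 1.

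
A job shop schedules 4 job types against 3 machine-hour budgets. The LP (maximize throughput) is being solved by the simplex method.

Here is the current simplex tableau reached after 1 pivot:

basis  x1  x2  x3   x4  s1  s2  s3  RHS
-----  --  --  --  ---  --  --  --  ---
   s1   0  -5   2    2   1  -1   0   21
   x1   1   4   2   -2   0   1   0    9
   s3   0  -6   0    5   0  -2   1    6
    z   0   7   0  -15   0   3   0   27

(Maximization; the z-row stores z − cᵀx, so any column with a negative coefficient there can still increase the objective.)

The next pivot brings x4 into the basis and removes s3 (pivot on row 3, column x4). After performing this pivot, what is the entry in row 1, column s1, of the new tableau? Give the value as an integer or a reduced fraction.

Pivot element is row 3, column x4: 5.
Normalize row 3: new (row 3, s1) = 0/5 = 0.
row 1 ← row 1 − 2·(new row 3): 1 − 2·0 = 1.

1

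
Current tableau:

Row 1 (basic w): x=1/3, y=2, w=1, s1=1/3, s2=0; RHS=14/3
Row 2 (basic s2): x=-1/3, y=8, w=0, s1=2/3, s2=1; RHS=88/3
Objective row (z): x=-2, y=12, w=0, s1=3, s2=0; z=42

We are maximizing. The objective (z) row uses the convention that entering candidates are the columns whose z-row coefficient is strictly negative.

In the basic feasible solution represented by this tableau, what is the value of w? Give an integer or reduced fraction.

w is basic (row 1); its value is the RHS of that row: 14/3.

14/3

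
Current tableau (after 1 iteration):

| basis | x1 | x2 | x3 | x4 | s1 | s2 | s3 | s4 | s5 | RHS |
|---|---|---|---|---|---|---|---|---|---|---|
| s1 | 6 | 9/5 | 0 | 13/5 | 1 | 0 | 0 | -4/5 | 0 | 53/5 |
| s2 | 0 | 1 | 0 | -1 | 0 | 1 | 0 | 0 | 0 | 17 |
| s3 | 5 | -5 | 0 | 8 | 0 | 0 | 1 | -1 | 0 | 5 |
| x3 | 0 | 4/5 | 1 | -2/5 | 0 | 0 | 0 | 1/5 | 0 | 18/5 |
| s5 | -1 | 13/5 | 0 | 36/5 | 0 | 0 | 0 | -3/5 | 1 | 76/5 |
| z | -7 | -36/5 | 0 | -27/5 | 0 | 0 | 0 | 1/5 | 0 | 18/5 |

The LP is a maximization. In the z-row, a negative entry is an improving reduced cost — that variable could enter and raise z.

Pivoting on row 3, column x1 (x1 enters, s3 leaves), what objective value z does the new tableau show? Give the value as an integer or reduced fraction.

Minimum ratio for x1: 5/5 = 1.
z changes by −(z-row coeff of x1)·ratio = −(-7)·1 = 7.
New z = 18/5 + 7 = 53/5.

53/5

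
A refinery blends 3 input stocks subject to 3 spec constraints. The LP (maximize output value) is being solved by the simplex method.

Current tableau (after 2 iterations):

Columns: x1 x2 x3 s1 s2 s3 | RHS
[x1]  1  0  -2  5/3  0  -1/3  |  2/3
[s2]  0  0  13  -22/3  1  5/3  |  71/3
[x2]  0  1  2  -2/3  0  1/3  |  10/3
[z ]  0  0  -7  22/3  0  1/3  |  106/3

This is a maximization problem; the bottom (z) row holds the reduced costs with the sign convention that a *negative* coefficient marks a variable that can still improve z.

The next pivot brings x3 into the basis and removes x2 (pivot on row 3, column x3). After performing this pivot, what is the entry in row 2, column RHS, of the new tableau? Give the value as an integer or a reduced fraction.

Pivot element is row 3, column x3: 2.
Normalize row 3: new (row 3, RHS) = (10/3)/2 = 5/3.
row 2 ← row 2 − 13·(new row 3): 71/3 − 13·(5/3) = 2.

2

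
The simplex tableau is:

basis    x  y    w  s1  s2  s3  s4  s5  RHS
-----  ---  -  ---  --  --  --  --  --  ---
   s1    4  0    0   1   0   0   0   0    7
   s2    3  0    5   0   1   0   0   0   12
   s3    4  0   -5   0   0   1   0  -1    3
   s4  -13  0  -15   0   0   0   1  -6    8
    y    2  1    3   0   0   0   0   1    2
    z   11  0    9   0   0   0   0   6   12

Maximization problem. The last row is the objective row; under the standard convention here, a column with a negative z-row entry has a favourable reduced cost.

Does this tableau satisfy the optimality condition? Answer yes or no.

No objective-row coefficient is strictly negative, so no entering variable exists; the tableau is optimal.

yes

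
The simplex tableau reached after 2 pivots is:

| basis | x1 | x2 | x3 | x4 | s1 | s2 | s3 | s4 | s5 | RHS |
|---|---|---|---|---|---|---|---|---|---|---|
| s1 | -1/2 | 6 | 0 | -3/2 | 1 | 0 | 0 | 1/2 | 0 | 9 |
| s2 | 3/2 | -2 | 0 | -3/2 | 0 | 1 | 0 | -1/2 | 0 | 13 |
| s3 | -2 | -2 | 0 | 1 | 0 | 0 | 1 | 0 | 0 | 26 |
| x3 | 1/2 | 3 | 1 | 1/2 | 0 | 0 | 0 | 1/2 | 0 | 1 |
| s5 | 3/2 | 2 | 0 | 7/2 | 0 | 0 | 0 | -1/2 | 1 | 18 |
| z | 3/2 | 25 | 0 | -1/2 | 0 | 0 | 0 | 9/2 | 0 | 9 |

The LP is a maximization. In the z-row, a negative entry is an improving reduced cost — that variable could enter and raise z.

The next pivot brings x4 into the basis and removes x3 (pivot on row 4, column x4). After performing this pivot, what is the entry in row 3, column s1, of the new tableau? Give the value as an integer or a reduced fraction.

0

Pivot element is row 4, column x4: 1/2.
Normalize row 4: new (row 4, s1) = 0/(1/2) = 0.
row 3 ← row 3 − 1·(new row 4): 0 − 1·0 = 0.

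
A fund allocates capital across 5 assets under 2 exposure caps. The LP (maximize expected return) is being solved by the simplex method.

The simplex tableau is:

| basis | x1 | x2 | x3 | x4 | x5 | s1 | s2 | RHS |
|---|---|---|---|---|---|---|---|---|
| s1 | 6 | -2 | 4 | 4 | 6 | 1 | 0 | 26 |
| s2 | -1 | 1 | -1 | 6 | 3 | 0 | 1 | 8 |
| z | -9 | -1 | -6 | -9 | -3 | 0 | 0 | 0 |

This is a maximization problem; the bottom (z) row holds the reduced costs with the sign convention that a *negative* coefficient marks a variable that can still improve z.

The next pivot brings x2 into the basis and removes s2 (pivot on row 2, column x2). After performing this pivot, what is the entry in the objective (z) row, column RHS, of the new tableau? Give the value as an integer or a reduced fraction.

Pivot element is row 2, column x2: 1.
Normalize row 2: new (row 2, RHS) = 8/1 = 8.
z-row ← z-row − (-1)·(new row 2): 0 − (-1)·8 = 8.

8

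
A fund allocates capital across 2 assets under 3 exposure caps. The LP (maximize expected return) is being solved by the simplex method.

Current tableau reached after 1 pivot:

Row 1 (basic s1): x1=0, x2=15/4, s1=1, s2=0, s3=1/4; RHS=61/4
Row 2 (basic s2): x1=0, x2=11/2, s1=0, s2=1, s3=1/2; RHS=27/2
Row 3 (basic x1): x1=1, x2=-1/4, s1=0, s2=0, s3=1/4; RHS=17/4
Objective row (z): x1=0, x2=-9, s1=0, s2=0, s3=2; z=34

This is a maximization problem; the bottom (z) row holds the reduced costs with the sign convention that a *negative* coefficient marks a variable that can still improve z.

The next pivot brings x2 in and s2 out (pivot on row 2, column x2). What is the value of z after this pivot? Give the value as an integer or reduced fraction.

Minimum ratio for x2: (27/2)/(11/2) = 27/11.
z changes by −(z-row coeff of x2)·ratio = −(-9)·(27/11) = 243/11.
New z = 34 + (243/11) = 617/11.

617/11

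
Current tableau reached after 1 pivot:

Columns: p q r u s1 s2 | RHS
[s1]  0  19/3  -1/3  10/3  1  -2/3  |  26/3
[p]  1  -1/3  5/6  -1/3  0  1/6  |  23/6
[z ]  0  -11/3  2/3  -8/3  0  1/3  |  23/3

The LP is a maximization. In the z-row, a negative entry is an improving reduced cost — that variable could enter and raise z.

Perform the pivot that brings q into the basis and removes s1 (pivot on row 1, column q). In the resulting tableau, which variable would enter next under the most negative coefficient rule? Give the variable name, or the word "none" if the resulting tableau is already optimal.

Pivot element 19/3. New z-row = old z-row − (-11/3)·(row 1/(19/3)).
Updated z-row coefficients: p: 0, q: 0, r: 9/19, u: -14/19, s1: 11/19, s2: -1/19.
The most negative is -14/19 in column u, so u would enter next.

u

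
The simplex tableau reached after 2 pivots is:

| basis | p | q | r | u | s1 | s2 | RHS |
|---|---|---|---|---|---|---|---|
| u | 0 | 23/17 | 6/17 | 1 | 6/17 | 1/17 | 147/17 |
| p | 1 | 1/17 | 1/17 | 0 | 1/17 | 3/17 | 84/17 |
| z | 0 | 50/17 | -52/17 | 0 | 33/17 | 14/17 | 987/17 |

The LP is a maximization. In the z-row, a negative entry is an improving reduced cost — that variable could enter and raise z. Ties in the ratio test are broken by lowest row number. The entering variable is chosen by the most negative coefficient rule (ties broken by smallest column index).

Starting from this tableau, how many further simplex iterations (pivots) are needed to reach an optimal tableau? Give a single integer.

1

pivot: r in, u out → z = 133
No improving column remains; optimal.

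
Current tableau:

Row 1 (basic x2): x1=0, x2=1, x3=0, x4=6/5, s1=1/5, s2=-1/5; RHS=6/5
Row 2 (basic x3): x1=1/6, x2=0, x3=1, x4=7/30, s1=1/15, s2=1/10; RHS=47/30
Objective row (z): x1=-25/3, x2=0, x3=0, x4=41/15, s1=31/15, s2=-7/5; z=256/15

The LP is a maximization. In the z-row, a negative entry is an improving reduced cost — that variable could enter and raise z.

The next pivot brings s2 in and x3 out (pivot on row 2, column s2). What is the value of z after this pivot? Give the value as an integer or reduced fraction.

Minimum ratio for s2: (47/30)/(1/10) = 47/3.
z changes by −(z-row coeff of s2)·ratio = −(-7/5)·(47/3) = 329/15.
New z = 256/15 + (329/15) = 39.

39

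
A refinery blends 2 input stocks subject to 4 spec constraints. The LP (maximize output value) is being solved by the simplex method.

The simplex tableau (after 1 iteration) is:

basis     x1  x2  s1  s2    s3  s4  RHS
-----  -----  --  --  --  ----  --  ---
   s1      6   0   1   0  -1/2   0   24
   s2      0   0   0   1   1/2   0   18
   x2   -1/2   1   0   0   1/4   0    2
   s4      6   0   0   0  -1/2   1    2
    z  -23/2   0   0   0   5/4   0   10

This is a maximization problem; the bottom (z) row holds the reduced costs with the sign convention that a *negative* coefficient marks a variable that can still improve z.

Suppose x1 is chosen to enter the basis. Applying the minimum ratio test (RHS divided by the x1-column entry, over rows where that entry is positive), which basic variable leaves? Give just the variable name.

s4

Ratios: row 1 (s1): 24/6 = 4; row 2 (s2): entry 0 ≤ 0, skip; row 3 (x2): entry -1/2 ≤ 0, skip; row 4 (s4): 2/6 = 1/3.
Minimum ratio 1/3 is in the s4 row, so s4 leaves.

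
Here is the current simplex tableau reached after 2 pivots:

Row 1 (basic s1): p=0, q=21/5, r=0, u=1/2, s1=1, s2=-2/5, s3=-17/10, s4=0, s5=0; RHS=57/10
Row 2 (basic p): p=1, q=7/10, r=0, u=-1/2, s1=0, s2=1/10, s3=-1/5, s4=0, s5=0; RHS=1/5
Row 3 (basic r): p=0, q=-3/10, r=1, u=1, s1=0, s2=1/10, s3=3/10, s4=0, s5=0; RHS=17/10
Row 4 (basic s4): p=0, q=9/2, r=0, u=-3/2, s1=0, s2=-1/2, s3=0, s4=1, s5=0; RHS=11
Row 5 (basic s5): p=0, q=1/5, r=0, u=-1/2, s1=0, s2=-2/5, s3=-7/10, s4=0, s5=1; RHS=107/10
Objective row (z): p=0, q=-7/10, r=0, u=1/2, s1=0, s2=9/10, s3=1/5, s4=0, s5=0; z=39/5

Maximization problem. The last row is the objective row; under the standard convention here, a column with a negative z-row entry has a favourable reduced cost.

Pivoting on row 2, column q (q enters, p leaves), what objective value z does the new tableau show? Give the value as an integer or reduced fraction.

8

Minimum ratio for q: (1/5)/(7/10) = 2/7.
z changes by −(z-row coeff of q)·ratio = −(-7/10)·(2/7) = 1/5.
New z = 39/5 + (1/5) = 8.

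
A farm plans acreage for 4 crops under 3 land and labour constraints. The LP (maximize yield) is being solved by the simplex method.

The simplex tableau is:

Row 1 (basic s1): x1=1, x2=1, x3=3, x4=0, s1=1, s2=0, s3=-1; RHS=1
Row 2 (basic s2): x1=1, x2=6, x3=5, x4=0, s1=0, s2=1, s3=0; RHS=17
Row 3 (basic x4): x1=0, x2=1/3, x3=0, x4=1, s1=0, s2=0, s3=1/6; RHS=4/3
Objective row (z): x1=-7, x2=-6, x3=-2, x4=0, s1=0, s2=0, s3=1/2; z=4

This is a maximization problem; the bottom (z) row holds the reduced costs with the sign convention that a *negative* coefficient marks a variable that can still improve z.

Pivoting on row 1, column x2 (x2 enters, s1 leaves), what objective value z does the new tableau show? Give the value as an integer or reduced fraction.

10

Minimum ratio for x2: 1/1 = 1.
z changes by −(z-row coeff of x2)·ratio = −(-6)·1 = 6.
New z = 4 + 6 = 10.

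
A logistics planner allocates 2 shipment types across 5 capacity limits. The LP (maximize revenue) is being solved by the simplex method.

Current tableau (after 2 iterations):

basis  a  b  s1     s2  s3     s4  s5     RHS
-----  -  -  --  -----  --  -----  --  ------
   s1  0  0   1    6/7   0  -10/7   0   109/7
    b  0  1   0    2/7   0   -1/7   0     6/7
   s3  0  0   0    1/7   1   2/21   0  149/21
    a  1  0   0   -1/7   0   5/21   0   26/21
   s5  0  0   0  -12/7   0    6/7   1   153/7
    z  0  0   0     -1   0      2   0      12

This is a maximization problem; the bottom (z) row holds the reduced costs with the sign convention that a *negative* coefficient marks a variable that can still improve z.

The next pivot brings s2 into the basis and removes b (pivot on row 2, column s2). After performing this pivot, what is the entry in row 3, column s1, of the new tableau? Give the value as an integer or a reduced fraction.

0

Pivot element is row 2, column s2: 2/7.
Normalize row 2: new (row 2, s1) = 0/(2/7) = 0.
row 3 ← row 3 − (1/7)·(new row 2): 0 − (1/7)·0 = 0.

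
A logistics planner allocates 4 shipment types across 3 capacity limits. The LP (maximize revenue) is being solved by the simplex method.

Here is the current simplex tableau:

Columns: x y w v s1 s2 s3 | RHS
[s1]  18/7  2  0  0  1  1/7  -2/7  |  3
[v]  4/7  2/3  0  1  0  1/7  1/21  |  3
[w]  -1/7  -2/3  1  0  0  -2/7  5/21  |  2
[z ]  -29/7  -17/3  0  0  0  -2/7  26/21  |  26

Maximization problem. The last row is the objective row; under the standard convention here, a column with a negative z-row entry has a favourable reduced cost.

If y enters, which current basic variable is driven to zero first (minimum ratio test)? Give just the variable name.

s1

Ratios: row 1 (s1): 3/2 = 3/2; row 2 (v): 3/(2/3) = 9/2; row 3 (w): entry -2/3 ≤ 0, skip.
Minimum ratio 3/2 is in the s1 row, so s1 leaves.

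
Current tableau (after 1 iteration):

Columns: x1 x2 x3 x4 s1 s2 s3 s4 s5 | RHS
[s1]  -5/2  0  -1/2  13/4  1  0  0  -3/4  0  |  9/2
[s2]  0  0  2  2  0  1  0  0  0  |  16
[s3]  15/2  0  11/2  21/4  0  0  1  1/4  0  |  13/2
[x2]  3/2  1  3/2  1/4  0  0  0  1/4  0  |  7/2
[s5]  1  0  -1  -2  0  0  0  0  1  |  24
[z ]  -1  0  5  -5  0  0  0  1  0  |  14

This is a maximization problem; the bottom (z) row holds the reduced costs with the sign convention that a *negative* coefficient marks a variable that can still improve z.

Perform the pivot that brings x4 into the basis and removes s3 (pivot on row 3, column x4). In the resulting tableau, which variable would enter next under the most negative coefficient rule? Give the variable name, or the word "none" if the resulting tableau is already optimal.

none

Pivot element 21/4. New z-row = old z-row − (-5)·(row 3/(21/4)).
Updated z-row coefficients: x1: 43/7, x2: 0, x3: 215/21, x4: 0, s1: 0, s2: 0, s3: 20/21, s4: 26/21, s5: 0.
No coefficient is strictly negative; the tableau after this pivot is optimal.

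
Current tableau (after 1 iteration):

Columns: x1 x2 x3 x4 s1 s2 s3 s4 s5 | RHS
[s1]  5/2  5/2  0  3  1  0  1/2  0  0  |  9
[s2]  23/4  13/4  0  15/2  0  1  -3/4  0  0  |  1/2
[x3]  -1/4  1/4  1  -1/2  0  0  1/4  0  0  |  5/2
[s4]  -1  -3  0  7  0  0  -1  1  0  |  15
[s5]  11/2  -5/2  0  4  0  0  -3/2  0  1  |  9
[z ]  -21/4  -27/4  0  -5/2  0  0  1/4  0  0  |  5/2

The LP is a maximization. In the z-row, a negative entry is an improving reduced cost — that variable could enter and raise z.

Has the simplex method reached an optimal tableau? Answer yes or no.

Column x1 has objective-row coefficient -21/4, which is negative; an improving pivot exists, so not yet optimal.

no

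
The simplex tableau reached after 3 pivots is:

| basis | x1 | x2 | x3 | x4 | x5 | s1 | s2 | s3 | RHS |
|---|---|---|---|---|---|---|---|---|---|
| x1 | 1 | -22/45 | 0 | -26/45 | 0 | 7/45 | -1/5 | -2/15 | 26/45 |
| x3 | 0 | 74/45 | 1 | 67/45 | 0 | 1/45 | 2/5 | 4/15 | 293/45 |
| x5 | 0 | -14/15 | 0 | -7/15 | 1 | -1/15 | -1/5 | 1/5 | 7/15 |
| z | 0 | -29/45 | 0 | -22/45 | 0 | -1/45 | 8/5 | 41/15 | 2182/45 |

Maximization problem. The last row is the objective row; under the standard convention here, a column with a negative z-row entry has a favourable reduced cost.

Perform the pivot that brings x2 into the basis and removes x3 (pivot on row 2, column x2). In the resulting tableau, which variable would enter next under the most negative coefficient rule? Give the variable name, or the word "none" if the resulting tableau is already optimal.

s1

Pivot element 74/45. New z-row = old z-row − (-29/45)·(row 2/(74/45)).
Updated z-row coefficients: x1: 0, x2: 0, x3: 29/74, x4: 7/74, x5: 0, s1: -1/74, s2: 65/37, s3: 105/37.
The most negative is -1/74 in column s1, so s1 would enter next.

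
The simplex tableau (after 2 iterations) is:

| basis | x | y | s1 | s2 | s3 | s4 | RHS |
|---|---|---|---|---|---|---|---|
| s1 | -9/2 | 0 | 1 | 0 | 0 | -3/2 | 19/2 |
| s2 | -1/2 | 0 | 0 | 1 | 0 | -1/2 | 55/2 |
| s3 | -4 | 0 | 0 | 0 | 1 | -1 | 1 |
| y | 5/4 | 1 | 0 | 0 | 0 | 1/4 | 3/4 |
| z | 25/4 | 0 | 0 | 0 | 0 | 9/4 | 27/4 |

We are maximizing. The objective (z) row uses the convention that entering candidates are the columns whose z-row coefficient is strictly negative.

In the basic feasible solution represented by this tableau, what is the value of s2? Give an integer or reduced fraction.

s2 is basic (row 2); its value is the RHS of that row: 55/2.

55/2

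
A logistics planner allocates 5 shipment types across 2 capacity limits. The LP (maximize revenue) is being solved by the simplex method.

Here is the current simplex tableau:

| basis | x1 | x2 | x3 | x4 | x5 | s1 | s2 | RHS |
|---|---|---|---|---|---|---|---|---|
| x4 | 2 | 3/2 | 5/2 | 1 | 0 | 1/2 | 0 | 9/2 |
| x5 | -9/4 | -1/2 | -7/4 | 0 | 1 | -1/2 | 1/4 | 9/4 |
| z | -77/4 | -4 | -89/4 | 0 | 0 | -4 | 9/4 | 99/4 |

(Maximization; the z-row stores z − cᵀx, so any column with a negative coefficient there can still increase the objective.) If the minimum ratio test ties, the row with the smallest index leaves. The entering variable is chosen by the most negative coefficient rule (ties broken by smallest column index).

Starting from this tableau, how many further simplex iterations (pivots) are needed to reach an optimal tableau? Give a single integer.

pivot: x3 in, x4 out → z = 324/5
pivot: x1 in, x3 out → z = 1089/16
No improving column remains; optimal.

2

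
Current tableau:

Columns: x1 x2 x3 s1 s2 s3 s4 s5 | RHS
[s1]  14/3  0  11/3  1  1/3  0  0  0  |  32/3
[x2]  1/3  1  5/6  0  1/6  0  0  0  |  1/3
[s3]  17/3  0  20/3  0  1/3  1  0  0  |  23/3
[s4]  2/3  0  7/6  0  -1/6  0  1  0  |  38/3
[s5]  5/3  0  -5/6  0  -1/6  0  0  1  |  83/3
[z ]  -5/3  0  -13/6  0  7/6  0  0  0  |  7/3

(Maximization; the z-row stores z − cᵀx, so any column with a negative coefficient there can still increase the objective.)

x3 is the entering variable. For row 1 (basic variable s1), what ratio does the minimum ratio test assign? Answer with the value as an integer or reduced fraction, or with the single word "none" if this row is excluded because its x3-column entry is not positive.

Ratio = RHS / (x3 entry) = (32/3) / (11/3) = 32/11.

32/11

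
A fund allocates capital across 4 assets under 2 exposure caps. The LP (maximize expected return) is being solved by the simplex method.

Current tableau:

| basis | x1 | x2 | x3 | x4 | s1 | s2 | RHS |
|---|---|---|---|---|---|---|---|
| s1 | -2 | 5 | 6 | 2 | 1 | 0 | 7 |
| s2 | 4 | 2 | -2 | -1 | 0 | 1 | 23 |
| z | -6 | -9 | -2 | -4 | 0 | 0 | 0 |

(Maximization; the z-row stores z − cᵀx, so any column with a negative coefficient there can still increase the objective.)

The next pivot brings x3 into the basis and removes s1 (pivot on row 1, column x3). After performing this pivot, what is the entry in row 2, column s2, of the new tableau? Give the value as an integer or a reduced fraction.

1

Pivot element is row 1, column x3: 6.
Normalize row 1: new (row 1, s2) = 0/6 = 0.
row 2 ← row 2 − (-2)·(new row 1): 1 − (-2)·0 = 1.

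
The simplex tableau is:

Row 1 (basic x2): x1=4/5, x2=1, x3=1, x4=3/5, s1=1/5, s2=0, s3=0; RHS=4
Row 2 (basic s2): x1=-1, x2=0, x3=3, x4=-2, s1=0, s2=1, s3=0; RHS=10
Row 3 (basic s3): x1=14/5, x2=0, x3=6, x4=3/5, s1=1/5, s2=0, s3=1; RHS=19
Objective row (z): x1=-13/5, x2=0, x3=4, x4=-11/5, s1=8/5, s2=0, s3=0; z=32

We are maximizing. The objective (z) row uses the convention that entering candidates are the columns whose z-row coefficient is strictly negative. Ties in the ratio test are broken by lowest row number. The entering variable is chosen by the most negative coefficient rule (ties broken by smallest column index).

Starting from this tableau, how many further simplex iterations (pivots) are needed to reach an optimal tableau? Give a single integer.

2

pivot: x1 in, x2 out → z = 45
pivot: x4 in, x1 out → z = 140/3
No improving column remains; optimal.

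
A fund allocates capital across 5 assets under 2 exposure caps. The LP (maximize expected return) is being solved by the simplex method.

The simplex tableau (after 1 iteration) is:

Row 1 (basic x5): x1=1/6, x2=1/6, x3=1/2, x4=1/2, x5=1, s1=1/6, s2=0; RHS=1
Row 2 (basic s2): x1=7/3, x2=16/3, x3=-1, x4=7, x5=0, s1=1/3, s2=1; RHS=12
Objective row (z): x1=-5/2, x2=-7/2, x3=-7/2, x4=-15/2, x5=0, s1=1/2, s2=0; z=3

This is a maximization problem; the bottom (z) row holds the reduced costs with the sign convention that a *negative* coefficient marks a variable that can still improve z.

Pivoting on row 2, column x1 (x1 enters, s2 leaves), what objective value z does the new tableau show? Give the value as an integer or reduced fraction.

Minimum ratio for x1: 12/(7/3) = 36/7.
z changes by −(z-row coeff of x1)·ratio = −(-5/2)·(36/7) = 90/7.
New z = 3 + (90/7) = 111/7.

111/7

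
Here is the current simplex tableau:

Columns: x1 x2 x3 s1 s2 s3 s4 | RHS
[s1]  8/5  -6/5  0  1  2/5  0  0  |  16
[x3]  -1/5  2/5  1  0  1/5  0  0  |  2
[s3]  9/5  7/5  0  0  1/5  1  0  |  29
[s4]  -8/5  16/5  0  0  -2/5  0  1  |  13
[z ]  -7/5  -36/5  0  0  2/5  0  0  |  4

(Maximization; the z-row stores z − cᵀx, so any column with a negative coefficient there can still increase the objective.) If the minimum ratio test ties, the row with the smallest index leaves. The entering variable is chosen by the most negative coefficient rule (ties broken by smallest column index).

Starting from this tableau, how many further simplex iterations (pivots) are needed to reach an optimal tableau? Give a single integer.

pivot: x2 in, s4 out → z = 133/4
pivot: x1 in, s3 out → z = 639/8
No improving column remains; optimal.

2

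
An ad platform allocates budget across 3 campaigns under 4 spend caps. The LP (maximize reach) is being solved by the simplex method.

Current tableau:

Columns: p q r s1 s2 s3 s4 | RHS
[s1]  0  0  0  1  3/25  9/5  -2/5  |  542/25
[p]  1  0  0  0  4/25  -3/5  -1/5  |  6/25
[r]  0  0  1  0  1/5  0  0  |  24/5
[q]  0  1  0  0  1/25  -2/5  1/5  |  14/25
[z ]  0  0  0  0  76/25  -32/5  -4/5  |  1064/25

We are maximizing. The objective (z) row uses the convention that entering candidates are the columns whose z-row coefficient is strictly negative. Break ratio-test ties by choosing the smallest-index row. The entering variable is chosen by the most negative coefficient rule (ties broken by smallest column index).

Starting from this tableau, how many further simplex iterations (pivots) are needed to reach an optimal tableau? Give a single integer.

pivot: s3 in, s1 out → z = 5384/45
pivot: s4 in, q out → z = 1136/5
No improving column remains; optimal.

2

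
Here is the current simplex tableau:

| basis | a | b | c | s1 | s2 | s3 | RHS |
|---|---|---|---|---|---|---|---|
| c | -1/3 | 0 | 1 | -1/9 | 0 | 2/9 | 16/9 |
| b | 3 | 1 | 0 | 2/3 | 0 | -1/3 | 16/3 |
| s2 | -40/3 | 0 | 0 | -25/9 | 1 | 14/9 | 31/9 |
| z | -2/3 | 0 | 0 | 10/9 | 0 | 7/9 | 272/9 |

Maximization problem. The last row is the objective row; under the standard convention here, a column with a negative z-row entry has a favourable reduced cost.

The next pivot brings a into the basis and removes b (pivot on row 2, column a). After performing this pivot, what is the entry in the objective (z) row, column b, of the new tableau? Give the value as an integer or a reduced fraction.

Pivot element is row 2, column a: 3.
Normalize row 2: new (row 2, b) = 1/3 = 1/3.
z-row ← z-row − (-2/3)·(new row 2): 0 − (-2/3)·(1/3) = 2/9.

2/9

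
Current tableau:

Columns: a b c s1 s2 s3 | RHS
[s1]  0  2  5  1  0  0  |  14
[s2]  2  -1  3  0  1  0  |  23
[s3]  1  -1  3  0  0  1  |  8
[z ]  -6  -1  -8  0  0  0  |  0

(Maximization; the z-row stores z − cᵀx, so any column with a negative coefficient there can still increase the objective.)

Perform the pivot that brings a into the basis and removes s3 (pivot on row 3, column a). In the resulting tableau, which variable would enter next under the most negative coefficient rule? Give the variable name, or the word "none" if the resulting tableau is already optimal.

b

Pivot element 1. New z-row = old z-row − (-6)·(row 3/1).
Updated z-row coefficients: a: 0, b: -7, c: 10, s1: 0, s2: 0, s3: 6.
The most negative is -7 in column b, so b would enter next.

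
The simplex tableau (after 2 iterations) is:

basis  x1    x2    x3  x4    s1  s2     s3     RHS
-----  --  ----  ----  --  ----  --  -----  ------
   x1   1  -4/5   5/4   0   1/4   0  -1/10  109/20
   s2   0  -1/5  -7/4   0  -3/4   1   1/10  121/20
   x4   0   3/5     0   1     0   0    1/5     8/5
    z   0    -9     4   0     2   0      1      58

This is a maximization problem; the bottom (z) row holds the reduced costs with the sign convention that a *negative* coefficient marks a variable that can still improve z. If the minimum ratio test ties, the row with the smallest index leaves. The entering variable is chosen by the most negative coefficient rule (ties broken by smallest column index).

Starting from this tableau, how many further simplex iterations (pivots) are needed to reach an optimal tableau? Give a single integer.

pivot: x2 in, x4 out → z = 82
No improving column remains; optimal.

1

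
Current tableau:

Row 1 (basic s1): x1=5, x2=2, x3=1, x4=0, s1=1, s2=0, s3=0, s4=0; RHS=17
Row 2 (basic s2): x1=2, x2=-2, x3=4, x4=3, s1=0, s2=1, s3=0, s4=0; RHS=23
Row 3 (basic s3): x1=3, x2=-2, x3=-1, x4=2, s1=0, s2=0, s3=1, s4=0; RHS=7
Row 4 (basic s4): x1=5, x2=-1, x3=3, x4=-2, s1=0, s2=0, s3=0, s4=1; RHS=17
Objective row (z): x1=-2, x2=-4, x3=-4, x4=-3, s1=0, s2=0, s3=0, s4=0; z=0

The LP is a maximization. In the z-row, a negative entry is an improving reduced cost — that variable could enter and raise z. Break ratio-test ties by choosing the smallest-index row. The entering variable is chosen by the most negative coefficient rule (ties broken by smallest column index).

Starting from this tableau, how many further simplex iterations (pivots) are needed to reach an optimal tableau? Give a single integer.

pivot: x2 in, s1 out → z = 34
pivot: x4 in, s3 out → z = 70
pivot: x3 in, s2 out → z = 358/5
No improving column remains; optimal.

3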